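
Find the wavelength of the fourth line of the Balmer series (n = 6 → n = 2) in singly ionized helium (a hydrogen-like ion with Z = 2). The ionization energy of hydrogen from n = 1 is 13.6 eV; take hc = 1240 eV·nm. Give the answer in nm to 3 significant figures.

103 nm

The Balmer series terminates on n_f = 2; the fourth line has n_i = 2+4 = 6.
ΔE = 54.40 × (1/2² − 1/6²) = 12.09 eV.
λ = 1240 / 12.09 = 103 nm.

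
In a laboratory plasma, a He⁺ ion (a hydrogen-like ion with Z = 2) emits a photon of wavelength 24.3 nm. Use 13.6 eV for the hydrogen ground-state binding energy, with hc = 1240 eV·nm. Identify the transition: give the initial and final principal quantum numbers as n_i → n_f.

n_i = 4, n_f = 1

The photon energy is ΔE = hc/λ = 1240 / 24.3 = 51.03 eV.
With Z = 2, ΔE = 54.40 × (1/n_f² − 1/n_i²), so 1/n_f² − 1/n_i² = 0.9380.
Trying n_f = 1 gives 1/n_i² = 0.06197, i.e. n_i ≈ 4; this pair matches.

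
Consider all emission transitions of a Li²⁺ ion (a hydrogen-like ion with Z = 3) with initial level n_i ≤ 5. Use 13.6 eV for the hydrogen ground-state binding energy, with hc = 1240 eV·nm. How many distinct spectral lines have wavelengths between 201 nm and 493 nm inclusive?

Enumerate all n_i → n_f pairs with 1 ≤ n_f < n_i ≤ 5 and compute λ = 1240 / [13.6·9·(1/n_f² − 1/n_i²)].
Lines falling in [201, 493] nm: 4→3 (208.4 nm), 5→4 (450.3 nm).

2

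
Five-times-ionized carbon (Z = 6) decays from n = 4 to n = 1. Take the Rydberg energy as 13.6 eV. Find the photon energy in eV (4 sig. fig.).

The Bohr energies scale as Z², so for Z = 6: E_n = −489.6/n² eV.
E_4 = −489.6/16 = −30.60 eV and E_1 = −489.6/1 = −489.6 eV.
The photon energy is |E_4 − E_1| = 459.0 eV.

459.0 eV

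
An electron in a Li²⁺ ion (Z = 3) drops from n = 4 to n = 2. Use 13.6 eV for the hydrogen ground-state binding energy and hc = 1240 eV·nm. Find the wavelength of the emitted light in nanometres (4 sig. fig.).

54.03 nm

For Z = 3 the level energies scale as Z², so the effective Rydberg energy is 13.6 × 9 = 122.4 eV.
ΔE = 122.4 × (1/2² − 1/4²) = 122.4 × 0.1875 = 22.95 eV.
λ = hc/ΔE = 1240 / 22.95 = 54.03 nm.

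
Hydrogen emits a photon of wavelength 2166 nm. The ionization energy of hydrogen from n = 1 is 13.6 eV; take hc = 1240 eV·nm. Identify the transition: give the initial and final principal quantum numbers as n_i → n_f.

The photon energy is ΔE = hc/λ = 1240 / 2166 = 0.5725 eV.
With Z = 1, ΔE = 13.60 × (1/n_f² − 1/n_i²), so 1/n_f² − 1/n_i² = 0.04209.
Trying n_f = 4 gives 1/n_i² = 0.02041, i.e. n_i ≈ 7; this pair matches.

n_i = 7, n_f = 4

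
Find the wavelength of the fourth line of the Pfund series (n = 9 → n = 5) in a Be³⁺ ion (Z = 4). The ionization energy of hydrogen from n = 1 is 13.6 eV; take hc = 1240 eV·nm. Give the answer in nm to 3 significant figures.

The Pfund series terminates on n_f = 5; the fourth line has n_i = 5+4 = 9.
ΔE = 217.6 × (1/5² − 1/9²) = 6.018 eV.
λ = 1240 / 6.018 = 206 nm.

206 nm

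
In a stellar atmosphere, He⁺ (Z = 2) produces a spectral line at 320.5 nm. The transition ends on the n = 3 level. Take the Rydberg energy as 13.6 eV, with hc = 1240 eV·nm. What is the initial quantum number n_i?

n_i = 5

The photon energy is ΔE = hc/λ = 1240 / 320.5 = 3.869 eV.
With Z = 2, ΔE = 54.40 × (1/n_f² − 1/n_i²), so 1/n_f² − 1/n_i² = 0.07112.
With n_f = 3: 1/n_i² = 1/9 − 0.07112 = 0.03999, so n_i ≈ 5.00.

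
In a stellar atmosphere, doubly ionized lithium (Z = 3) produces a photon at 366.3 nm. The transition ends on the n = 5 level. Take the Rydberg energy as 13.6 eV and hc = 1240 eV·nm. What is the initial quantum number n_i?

The photon energy is ΔE = hc/λ = 1240 / 366.3 = 3.385 eV.
With Z = 3, ΔE = 122.4 × (1/n_f² − 1/n_i²), so 1/n_f² − 1/n_i² = 0.02766.
With n_f = 5: 1/n_i² = 1/25 − 0.02766 = 0.01234, so n_i ≈ 9.00.

n_i = 9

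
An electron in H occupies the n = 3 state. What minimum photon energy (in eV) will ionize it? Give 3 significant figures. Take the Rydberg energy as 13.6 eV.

E_3 = −13.60/9 = −1.51 eV, so ionization (to E = 0) requires 1.51 eV.

1.51 eV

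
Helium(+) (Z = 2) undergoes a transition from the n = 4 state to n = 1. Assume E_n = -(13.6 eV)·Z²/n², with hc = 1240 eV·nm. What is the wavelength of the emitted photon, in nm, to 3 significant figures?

For Z = 2 the level energies scale as Z², so the effective Rydberg energy is 13.6 × 4 = 54.40 eV.
ΔE = 54.40 × (1/1² − 1/4²) = 54.40 × 0.9375 = 51.00 eV.
λ = hc/ΔE = 1240 / 51.00 = 24.3 nm.

24.3 nm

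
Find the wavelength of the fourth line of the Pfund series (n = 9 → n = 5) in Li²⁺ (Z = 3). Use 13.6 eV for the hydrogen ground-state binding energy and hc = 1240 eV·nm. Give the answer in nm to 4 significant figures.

The Pfund series terminates on n_f = 5; the fourth line has n_i = 5+4 = 9.
ΔE = 122.4 × (1/5² − 1/9²) = 3.385 eV.
λ = 1240 / 3.385 = 366.3 nm.

366.3 nm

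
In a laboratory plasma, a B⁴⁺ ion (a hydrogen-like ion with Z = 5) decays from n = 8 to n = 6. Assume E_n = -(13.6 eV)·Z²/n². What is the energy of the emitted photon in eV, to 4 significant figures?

The Bohr energies scale as Z², so for Z = 5: E_n = −340.0/n² eV.
E_8 = −340.0/64 = −5.313 eV and E_6 = −340.0/36 = −9.444 eV.
The photon energy is |E_8 − E_6| = 4.132 eV.

4.132 eV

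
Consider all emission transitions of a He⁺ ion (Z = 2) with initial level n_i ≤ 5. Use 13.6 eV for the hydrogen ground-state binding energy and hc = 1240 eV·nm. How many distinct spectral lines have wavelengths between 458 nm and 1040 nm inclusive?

2

Enumerate all n_i → n_f pairs with 1 ≤ n_f < n_i ≤ 5 and compute λ = 1240 / [13.6·4·(1/n_f² − 1/n_i²)].
Lines falling in [458, 1040] nm: 4→3 (468.9 nm), 5→4 (1013 nm).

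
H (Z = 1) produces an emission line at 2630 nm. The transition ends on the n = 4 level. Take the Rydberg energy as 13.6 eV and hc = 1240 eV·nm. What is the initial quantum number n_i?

The photon energy is ΔE = hc/λ = 1240 / 2630 = 0.4715 eV.
With Z = 1, ΔE = 13.60 × (1/n_f² − 1/n_i²), so 1/n_f² − 1/n_i² = 0.03467.
With n_f = 4: 1/n_i² = 1/16 − 0.03467 = 0.02783, so n_i ≈ 5.99.

n_i = 6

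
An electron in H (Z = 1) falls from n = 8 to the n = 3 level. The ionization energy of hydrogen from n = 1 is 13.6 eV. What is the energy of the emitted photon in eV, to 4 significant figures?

1.299 eV

E_8 = −13.60/64 = −0.2125 eV and E_3 = −13.60/9 = −1.511 eV.
The photon energy is |E_8 − E_3| = 1.299 eV.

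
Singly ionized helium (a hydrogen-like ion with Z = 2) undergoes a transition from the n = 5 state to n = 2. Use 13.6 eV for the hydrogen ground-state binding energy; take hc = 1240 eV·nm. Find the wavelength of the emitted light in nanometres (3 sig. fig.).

For Z = 2 the level energies scale as Z², so the effective Rydberg energy is 13.6 × 4 = 54.40 eV.
ΔE = 54.40 × (1/2² − 1/5²) = 54.40 × 0.2100 = 11.42 eV.
λ = hc/ΔE = 1240 / 11.42 = 109 nm.

109 nm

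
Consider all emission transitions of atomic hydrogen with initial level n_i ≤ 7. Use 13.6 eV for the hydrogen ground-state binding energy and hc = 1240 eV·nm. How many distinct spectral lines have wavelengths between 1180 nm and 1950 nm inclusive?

Enumerate all n_i → n_f pairs with 1 ≤ n_f < n_i ≤ 7 and compute λ = 1240 / [13.6·1·(1/n_f² − 1/n_i²)].
Lines falling in [1180, 1950] nm: 5→3 (1282 nm), 4→3 (1876 nm).

2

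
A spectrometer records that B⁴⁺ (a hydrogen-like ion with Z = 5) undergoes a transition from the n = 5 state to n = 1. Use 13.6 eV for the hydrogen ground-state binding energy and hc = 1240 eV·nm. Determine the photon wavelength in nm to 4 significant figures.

For Z = 5 the level energies scale as Z², so the effective Rydberg energy is 13.6 × 25 = 340.0 eV.
ΔE = 340.0 × (1/1² − 1/5²) = 340.0 × 0.9600 = 326.4 eV.
λ = hc/ΔE = 1240 / 326.4 = 3.799 nm.

3.799 nm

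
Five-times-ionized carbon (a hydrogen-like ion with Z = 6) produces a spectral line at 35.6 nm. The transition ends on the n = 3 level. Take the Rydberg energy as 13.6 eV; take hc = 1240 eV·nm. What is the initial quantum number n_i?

n_i = 5

The photon energy is ΔE = hc/λ = 1240 / 35.6 = 34.83 eV.
With Z = 6, ΔE = 489.6 × (1/n_f² − 1/n_i²), so 1/n_f² − 1/n_i² = 0.07114.
With n_f = 3: 1/n_i² = 1/9 − 0.07114 = 0.03997, so n_i ≈ 5.00.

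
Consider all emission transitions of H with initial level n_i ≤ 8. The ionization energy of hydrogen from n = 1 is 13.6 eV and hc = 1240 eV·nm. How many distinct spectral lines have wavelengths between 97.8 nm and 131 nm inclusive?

Enumerate all n_i → n_f pairs with 1 ≤ n_f < n_i ≤ 8 and compute λ = 1240 / [13.6·1·(1/n_f² − 1/n_i²)].
Lines falling in [97.8, 131] nm: 3→1 (102.6 nm), 2→1 (121.6 nm).

2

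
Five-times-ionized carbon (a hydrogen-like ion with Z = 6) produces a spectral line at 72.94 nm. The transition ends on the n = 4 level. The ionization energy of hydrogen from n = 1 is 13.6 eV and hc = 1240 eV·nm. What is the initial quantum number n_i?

The photon energy is ΔE = hc/λ = 1240 / 72.94 = 17.00 eV.
With Z = 6, ΔE = 489.6 × (1/n_f² − 1/n_i²), so 1/n_f² − 1/n_i² = 0.03472.
With n_f = 4: 1/n_i² = 1/16 − 0.03472 = 0.02778, so n_i ≈ 6.00.

n_i = 6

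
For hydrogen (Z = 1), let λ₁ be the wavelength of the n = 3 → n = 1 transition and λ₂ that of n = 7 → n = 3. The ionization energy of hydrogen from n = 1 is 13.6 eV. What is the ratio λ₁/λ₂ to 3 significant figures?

λ ∝ 1/ΔE ∝ 1/(1/n_f² − 1/n_i²), and the Z² and hc factors cancel in the ratio.
λ₁/λ₂ = (1/3² − 1/7²)/(1/1² − 1/3²) = 0.09070/0.8889 = 0.102.

0.102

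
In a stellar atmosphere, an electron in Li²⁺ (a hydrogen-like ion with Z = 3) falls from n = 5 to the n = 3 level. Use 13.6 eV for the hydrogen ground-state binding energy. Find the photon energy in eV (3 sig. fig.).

The Bohr energies scale as Z², so for Z = 3: E_n = −122.4/n² eV.
E_5 = −122.4/25 = −4.896 eV and E_3 = −122.4/9 = −13.60 eV.
The photon energy is |E_5 − E_3| = 8.70 eV.

8.70 eV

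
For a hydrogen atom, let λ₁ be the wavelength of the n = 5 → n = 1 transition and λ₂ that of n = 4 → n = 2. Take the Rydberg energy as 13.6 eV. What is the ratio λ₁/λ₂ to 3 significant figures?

0.195

λ ∝ 1/ΔE ∝ 1/(1/n_f² − 1/n_i²), and the Z² and hc factors cancel in the ratio.
λ₁/λ₂ = (1/2² − 1/4²)/(1/1² − 1/5²) = 0.1875/0.9600 = 0.195.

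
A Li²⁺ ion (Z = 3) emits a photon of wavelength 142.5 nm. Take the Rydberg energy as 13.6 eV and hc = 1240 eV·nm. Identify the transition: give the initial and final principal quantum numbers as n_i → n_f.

n_i = 5, n_f = 3

The photon energy is ΔE = hc/λ = 1240 / 142.5 = 8.702 eV.
With Z = 3, ΔE = 122.4 × (1/n_f² − 1/n_i²), so 1/n_f² − 1/n_i² = 0.07109.
Trying n_f = 3 gives 1/n_i² = 0.04002, i.e. n_i ≈ 5; this pair matches.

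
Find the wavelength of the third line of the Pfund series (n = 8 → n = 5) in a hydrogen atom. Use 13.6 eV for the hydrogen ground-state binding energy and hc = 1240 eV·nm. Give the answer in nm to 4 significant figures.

3741 nm

The Pfund series terminates on n_f = 5; the third line has n_i = 5+3 = 8.
ΔE = 13.60 × (1/5² − 1/8²) = 0.3315 eV.
λ = 1240 / 0.3315 = 3741 nm.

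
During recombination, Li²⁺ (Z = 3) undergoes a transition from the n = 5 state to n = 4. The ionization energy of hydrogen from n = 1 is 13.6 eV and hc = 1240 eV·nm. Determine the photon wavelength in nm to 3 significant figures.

450 nm

For Z = 3 the level energies scale as Z², so the effective Rydberg energy is 13.6 × 9 = 122.4 eV.
ΔE = 122.4 × (1/4² − 1/5²) = 122.4 × 0.02250 = 2.754 eV.
λ = hc/ΔE = 1240 / 2.754 = 450 nm.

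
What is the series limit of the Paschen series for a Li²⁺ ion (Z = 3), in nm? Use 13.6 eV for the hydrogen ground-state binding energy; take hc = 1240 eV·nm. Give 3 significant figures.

91.2 nm

The Paschen series has lower level n_f = 3; the series limit corresponds to n_i → ∞.
ΔE_max = 13.6 × 9 / 3² = 13.60 eV.
λ_min = 1240 / 13.60 = 91.2 nm.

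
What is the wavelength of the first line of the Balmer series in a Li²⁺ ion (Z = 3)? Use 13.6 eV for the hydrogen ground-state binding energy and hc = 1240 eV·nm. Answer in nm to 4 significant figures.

72.94 nm

The Balmer series terminates on n_f = 2; the first line has n_i = 2+1 = 3.
ΔE = 122.4 × (1/2² − 1/3²) = 17.00 eV.
λ = 1240 / 17.00 = 72.94 nm.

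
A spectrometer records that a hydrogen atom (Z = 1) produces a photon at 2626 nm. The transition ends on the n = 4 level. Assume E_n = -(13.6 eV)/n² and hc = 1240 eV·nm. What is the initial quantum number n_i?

The photon energy is ΔE = hc/λ = 1240 / 2626 = 0.4722 eV.
With Z = 1, ΔE = 13.60 × (1/n_f² − 1/n_i²), so 1/n_f² − 1/n_i² = 0.03472.
With n_f = 4: 1/n_i² = 1/16 − 0.03472 = 0.02778, so n_i ≈ 6.00.

n_i = 6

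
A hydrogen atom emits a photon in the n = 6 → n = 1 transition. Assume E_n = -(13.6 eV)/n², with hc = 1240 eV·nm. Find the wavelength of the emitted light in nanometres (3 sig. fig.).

ΔE = 13.60 × (1/1² − 1/6²) = 13.60 × 0.9722 = 13.22 eV.
λ = hc/ΔE = 1240 / 13.22 = 93.8 nm.

93.8 nm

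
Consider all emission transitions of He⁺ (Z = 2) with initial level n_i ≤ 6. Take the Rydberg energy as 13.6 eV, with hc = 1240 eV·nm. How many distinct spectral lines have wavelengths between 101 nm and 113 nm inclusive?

2

Enumerate all n_i → n_f pairs with 1 ≤ n_f < n_i ≤ 6 and compute λ = 1240 / [13.6·4·(1/n_f² − 1/n_i²)].
Lines falling in [101, 113] nm: 6→2 (102.6 nm), 5→2 (108.5 nm).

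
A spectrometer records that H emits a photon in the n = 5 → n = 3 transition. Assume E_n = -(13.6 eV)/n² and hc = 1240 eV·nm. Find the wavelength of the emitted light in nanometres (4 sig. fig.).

1282 nm

ΔE = 13.60 × (1/3² − 1/5²) = 13.60 × 0.07111 = 0.9671 eV.
λ = hc/ΔE = 1240 / 0.9671 = 1282 nm.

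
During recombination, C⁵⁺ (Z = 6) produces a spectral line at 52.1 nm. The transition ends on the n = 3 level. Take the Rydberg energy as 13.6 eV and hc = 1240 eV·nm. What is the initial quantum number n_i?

The photon energy is ΔE = hc/λ = 1240 / 52.1 = 23.80 eV.
With Z = 6, ΔE = 489.6 × (1/n_f² − 1/n_i²), so 1/n_f² − 1/n_i² = 0.04861.
With n_f = 3: 1/n_i² = 1/9 − 0.04861 = 0.06250, so n_i ≈ 4.00.

n_i = 4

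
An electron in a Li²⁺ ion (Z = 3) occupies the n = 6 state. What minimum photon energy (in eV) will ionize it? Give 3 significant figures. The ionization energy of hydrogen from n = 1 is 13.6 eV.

3.40 eV

E_n = −13.6 Z²/n² = −122.4/n² eV for Z = 3.
E_6 = −122.4/36 = −3.40 eV, so ionization (to E = 0) requires 3.40 eV.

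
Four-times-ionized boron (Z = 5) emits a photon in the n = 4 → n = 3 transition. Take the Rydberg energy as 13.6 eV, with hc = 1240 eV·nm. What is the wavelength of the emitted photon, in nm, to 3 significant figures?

75.0 nm

For Z = 5 the level energies scale as Z², so the effective Rydberg energy is 13.6 × 25 = 340.0 eV.
ΔE = 340.0 × (1/3² − 1/4²) = 340.0 × 0.04861 = 16.53 eV.
λ = hc/ΔE = 1240 / 16.53 = 75.0 nm.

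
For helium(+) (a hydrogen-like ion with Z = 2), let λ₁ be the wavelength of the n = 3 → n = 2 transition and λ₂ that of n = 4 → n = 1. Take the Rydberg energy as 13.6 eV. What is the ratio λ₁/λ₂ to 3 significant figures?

6.75

λ ∝ 1/ΔE ∝ 1/(1/n_f² − 1/n_i²), and the Z² and hc factors cancel in the ratio.
λ₁/λ₂ = (1/1² − 1/4²)/(1/2² − 1/3²) = 0.9375/0.1389 = 6.75.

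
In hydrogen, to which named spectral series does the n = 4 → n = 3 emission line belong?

Paschen

The series is set by the lower level: n_f = 3 is the Paschen series.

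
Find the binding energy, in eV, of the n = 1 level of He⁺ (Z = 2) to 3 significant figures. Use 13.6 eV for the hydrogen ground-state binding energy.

54.4 eV

E_n = −13.6 Z²/n² = −54.40/n² eV for Z = 2.
E_1 = −54.40/1 = −54.4 eV, so ionization (to E = 0) requires 54.4 eV.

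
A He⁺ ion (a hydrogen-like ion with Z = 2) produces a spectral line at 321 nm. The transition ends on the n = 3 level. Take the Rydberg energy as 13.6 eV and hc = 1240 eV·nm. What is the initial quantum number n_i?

The photon energy is ΔE = hc/λ = 1240 / 321 = 3.863 eV.
With Z = 2, ΔE = 54.40 × (1/n_f² − 1/n_i²), so 1/n_f² − 1/n_i² = 0.07101.
With n_f = 3: 1/n_i² = 1/9 − 0.07101 = 0.04010, so n_i ≈ 4.99.

n_i = 5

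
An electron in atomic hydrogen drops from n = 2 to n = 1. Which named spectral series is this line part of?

The series is set by the lower level: n_f = 1 is the Lyman series.

Lyman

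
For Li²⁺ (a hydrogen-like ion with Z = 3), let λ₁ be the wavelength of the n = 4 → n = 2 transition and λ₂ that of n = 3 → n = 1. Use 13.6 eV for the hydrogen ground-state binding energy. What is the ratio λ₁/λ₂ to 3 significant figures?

4.74

λ ∝ 1/ΔE ∝ 1/(1/n_f² − 1/n_i²), and the Z² and hc factors cancel in the ratio.
λ₁/λ₂ = (1/1² − 1/3²)/(1/2² − 1/4²) = 0.8889/0.1875 = 4.74.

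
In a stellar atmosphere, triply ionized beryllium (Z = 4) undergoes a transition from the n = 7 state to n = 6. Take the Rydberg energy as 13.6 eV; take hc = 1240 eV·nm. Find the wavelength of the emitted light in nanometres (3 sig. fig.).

773 nm

For Z = 4 the level energies scale as Z², so the effective Rydberg energy is 13.6 × 16 = 217.6 eV.
ΔE = 217.6 × (1/6² − 1/7²) = 217.6 × 0.007370 = 1.604 eV.
λ = hc/ΔE = 1240 / 1.604 = 773 nm.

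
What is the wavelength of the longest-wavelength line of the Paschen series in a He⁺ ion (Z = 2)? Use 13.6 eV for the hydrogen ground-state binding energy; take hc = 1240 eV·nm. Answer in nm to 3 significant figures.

469 nm

The Paschen series terminates on n_f = 3; the first line has n_i = 3+1 = 4.
ΔE = 54.40 × (1/3² − 1/4²) = 2.644 eV.
λ = 1240 / 2.644 = 469 nm.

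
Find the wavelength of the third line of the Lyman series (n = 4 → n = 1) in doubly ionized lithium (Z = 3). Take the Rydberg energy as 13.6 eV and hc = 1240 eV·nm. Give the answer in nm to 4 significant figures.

10.81 nm

The Lyman series terminates on n_f = 1; the third line has n_i = 1+3 = 4.
ΔE = 122.4 × (1/1² − 1/4²) = 114.8 eV.
λ = 1240 / 114.8 = 10.81 nm.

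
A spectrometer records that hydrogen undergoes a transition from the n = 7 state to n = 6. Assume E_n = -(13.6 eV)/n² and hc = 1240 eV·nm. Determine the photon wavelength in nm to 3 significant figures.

ΔE = 13.60 × (1/6² − 1/7²) = 13.60 × 0.007370 = 0.1002 eV.
λ = hc/ΔE = 1240 / 0.1002 = 12400 nm.

12400 nm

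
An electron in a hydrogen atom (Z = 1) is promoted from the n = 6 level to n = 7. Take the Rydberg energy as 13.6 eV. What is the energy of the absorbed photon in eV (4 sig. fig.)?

E_7 = −13.60/49 = −0.2776 eV and E_6 = −13.60/36 = −0.3778 eV.
The photon energy is |E_7 − E_6| = 0.1002 eV.

0.1002 eV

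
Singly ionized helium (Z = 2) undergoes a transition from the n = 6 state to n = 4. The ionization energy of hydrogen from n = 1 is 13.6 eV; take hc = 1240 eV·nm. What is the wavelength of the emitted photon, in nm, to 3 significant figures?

For Z = 2 the level energies scale as Z², so the effective Rydberg energy is 13.6 × 4 = 54.40 eV.
ΔE = 54.40 × (1/4² − 1/6²) = 54.40 × 0.03472 = 1.889 eV.
λ = hc/ΔE = 1240 / 1.889 = 656 nm.

656 nm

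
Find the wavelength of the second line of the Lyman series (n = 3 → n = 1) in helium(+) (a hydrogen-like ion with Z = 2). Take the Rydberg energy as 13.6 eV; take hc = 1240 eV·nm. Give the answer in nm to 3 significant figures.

25.6 nm

The Lyman series terminates on n_f = 1; the second line has n_i = 1+2 = 3.
ΔE = 54.40 × (1/1² − 1/3²) = 48.36 eV.
λ = 1240 / 48.36 = 25.6 nm.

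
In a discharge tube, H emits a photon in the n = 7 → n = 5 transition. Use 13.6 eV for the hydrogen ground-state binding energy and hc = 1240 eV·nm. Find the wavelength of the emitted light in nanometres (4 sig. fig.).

4654 nm

ΔE = 13.60 × (1/5² − 1/7²) = 13.60 × 0.01959 = 0.2664 eV.
λ = hc/ΔE = 1240 / 0.2664 = 4654 nm.
This line belongs to the Pfund series.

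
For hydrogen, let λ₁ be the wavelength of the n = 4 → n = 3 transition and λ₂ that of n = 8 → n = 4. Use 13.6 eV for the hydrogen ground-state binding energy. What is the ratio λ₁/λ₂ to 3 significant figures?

λ ∝ 1/ΔE ∝ 1/(1/n_f² − 1/n_i²), and the Z² and hc factors cancel in the ratio.
λ₁/λ₂ = (1/4² − 1/8²)/(1/3² − 1/4²) = 0.04688/0.04861 = 0.964.

0.964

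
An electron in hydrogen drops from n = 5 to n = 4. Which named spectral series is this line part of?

Brackett

The series is set by the lower level: n_f = 4 is the Brackett series.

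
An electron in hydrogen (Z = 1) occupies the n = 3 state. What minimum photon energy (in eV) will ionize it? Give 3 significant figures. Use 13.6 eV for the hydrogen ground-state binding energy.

E_3 = −13.60/9 = −1.51 eV, so ionization (to E = 0) requires 1.51 eV.

1.51 eV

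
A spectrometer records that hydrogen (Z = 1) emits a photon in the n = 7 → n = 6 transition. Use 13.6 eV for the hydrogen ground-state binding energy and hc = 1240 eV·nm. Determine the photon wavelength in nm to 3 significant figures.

ΔE = 13.60 × (1/6² − 1/7²) = 13.60 × 0.007370 = 0.1002 eV.
λ = hc/ΔE = 1240 / 0.1002 = 12400 nm.

12400 nm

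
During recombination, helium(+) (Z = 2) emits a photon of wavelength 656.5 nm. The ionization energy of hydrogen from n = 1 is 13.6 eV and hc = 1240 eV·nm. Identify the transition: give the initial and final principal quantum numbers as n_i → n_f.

The photon energy is ΔE = hc/λ = 1240 / 656.5 = 1.889 eV.
With Z = 2, ΔE = 54.40 × (1/n_f² − 1/n_i²), so 1/n_f² − 1/n_i² = 0.03472.
Trying n_f = 4 gives 1/n_i² = 0.02778, i.e. n_i ≈ 6; this pair matches.

n_i = 6, n_f = 4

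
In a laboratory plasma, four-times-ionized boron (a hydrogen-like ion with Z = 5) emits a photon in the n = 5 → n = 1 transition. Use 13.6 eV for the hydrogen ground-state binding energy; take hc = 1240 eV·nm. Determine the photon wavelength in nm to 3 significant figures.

3.80 nm

For Z = 5 the level energies scale as Z², so the effective Rydberg energy is 13.6 × 25 = 340.0 eV.
ΔE = 340.0 × (1/1² − 1/5²) = 340.0 × 0.9600 = 326.4 eV.
λ = hc/ΔE = 1240 / 326.4 = 3.80 nm.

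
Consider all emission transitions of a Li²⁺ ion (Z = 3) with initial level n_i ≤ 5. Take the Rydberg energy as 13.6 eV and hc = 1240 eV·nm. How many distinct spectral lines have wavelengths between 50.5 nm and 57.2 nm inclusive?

1

Enumerate all n_i → n_f pairs with 1 ≤ n_f < n_i ≤ 5 and compute λ = 1240 / [13.6·9·(1/n_f² − 1/n_i²)].
Lines falling in [50.5, 57.2] nm: 4→2 (54.03 nm).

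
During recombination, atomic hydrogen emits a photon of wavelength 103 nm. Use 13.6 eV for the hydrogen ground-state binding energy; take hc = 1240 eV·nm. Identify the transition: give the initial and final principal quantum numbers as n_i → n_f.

n_i = 3, n_f = 1

The photon energy is ΔE = hc/λ = 1240 / 103 = 12.04 eV.
With Z = 1, ΔE = 13.60 × (1/n_f² − 1/n_i²), so 1/n_f² − 1/n_i² = 0.8852.
Trying n_f = 1 gives 1/n_i² = 0.1148, i.e. n_i ≈ 3; this pair matches.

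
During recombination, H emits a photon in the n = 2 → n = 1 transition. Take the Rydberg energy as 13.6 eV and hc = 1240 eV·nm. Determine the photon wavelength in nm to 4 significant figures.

ΔE = 13.60 × (1/1² − 1/2²) = 13.60 × 0.7500 = 10.20 eV.
λ = hc/ΔE = 1240 / 10.20 = 121.6 nm.
This line belongs to the Lyman series.

121.6 nm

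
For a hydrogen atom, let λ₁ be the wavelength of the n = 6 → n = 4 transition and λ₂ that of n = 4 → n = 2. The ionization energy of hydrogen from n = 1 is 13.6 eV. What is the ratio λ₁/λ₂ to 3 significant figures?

5.40

λ ∝ 1/ΔE ∝ 1/(1/n_f² − 1/n_i²), and the Z² and hc factors cancel in the ratio.
λ₁/λ₂ = (1/2² − 1/4²)/(1/4² − 1/6²) = 0.1875/0.03472 = 5.40.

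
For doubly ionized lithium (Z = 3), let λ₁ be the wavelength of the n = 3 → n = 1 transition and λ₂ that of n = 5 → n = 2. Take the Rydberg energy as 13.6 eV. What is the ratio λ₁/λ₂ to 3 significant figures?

0.236

λ ∝ 1/ΔE ∝ 1/(1/n_f² − 1/n_i²), and the Z² and hc factors cancel in the ratio.
λ₁/λ₂ = (1/2² − 1/5²)/(1/1² − 1/3²) = 0.2100/0.8889 = 0.236.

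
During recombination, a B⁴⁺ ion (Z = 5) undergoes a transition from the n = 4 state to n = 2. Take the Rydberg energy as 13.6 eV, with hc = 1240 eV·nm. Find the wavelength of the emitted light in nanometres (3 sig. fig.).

For Z = 5 the level energies scale as Z², so the effective Rydberg energy is 13.6 × 25 = 340.0 eV.
ΔE = 340.0 × (1/2² − 1/4²) = 340.0 × 0.1875 = 63.75 eV.
λ = hc/ΔE = 1240 / 63.75 = 19.5 nm.

19.5 nm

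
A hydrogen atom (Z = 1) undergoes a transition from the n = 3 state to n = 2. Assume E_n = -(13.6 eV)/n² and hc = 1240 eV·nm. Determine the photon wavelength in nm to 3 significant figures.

656 nm

ΔE = 13.60 × (1/2² − 1/3²) = 13.60 × 0.1389 = 1.889 eV.
λ = hc/ΔE = 1240 / 1.889 = 656 nm.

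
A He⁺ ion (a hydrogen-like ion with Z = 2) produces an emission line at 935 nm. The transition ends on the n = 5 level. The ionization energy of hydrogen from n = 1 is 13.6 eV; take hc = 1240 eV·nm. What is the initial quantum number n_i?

The photon energy is ΔE = hc/λ = 1240 / 935 = 1.326 eV.
With Z = 2, ΔE = 54.40 × (1/n_f² − 1/n_i²), so 1/n_f² − 1/n_i² = 0.02438.
With n_f = 5: 1/n_i² = 1/25 − 0.02438 = 0.01562, so n_i ≈ 8.00.

n_i = 8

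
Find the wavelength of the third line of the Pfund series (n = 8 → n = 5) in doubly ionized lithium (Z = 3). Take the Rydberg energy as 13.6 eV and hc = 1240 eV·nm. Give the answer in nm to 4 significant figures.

The Pfund series terminates on n_f = 5; the third line has n_i = 5+3 = 8.
ΔE = 122.4 × (1/5² − 1/8²) = 2.984 eV.
λ = 1240 / 2.984 = 415.6 nm.

415.6 nm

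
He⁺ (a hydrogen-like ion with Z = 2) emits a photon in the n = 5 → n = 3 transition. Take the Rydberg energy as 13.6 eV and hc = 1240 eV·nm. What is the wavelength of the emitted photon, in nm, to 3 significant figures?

For Z = 2 the level energies scale as Z², so the effective Rydberg energy is 13.6 × 4 = 54.40 eV.
ΔE = 54.40 × (1/3² − 1/5²) = 54.40 × 0.07111 = 3.868 eV.
λ = hc/ΔE = 1240 / 3.868 = 321 nm.

321 nm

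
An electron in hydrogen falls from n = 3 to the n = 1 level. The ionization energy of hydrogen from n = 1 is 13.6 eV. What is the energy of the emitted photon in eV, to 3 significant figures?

E_3 = −13.60/9 = −1.511 eV and E_1 = −13.60/1 = −13.60 eV.
The photon energy is |E_3 − E_1| = 12.1 eV.

12.1 eV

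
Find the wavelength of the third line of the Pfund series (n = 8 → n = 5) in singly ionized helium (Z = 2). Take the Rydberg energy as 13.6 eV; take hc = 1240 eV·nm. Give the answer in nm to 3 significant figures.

935 nm

The Pfund series terminates on n_f = 5; the third line has n_i = 5+3 = 8.
ΔE = 54.40 × (1/5² − 1/8²) = 1.326 eV.
λ = 1240 / 1.326 = 935 nm.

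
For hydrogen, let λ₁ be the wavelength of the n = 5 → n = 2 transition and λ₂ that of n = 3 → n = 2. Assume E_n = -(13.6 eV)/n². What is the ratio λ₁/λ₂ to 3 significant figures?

0.661

λ ∝ 1/ΔE ∝ 1/(1/n_f² − 1/n_i²), and the Z² and hc factors cancel in the ratio.
λ₁/λ₂ = (1/2² − 1/3²)/(1/2² − 1/5²) = 0.1389/0.2100 = 0.661.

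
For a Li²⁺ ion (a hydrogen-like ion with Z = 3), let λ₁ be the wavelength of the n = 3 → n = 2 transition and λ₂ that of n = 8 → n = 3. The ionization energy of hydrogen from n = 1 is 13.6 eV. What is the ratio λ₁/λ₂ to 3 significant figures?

λ ∝ 1/ΔE ∝ 1/(1/n_f² − 1/n_i²), and the Z² and hc factors cancel in the ratio.
λ₁/λ₂ = (1/3² − 1/8²)/(1/2² − 1/3²) = 0.09549/0.1389 = 0.688.

0.688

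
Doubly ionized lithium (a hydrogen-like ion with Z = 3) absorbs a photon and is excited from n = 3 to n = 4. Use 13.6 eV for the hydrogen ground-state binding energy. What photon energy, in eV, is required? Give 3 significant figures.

5.95 eV

The Bohr energies scale as Z², so for Z = 3: E_n = −122.4/n² eV.
E_4 = −122.4/16 = −7.650 eV and E_3 = −122.4/9 = −13.60 eV.
The photon energy is |E_4 − E_3| = 5.95 eV.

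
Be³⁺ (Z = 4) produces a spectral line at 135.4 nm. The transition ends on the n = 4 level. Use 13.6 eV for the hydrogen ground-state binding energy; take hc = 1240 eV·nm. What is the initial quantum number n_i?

The photon energy is ΔE = hc/λ = 1240 / 135.4 = 9.158 eV.
With Z = 4, ΔE = 217.6 × (1/n_f² − 1/n_i²), so 1/n_f² − 1/n_i² = 0.04209.
With n_f = 4: 1/n_i² = 1/16 − 0.04209 = 0.02041, so n_i ≈ 7.00.

n_i = 7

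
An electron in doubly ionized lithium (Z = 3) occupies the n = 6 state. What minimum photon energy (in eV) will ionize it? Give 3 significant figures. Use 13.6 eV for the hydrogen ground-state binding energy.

E_n = −13.6 Z²/n² = −122.4/n² eV for Z = 3.
E_6 = −122.4/36 = −3.40 eV, so ionization (to E = 0) requires 3.40 eV.

3.40 eV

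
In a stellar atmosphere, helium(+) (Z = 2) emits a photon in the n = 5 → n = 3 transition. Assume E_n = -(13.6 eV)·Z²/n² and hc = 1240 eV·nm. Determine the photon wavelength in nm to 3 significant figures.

321 nm

For Z = 2 the level energies scale as Z², so the effective Rydberg energy is 13.6 × 4 = 54.40 eV.
ΔE = 54.40 × (1/3² − 1/5²) = 54.40 × 0.07111 = 3.868 eV.
λ = hc/ΔE = 1240 / 3.868 = 321 nm.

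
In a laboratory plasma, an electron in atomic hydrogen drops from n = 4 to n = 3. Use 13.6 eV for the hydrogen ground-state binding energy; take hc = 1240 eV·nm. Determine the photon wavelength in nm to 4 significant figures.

1876 nm

ΔE = 13.60 × (1/3² − 1/4²) = 13.60 × 0.04861 = 0.6611 eV.
λ = hc/ΔE = 1240 / 0.6611 = 1876 nm.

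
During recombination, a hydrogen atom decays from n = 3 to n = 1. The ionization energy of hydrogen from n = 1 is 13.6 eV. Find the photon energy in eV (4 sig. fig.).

12.09 eV

E_3 = −13.60/9 = −1.511 eV and E_1 = −13.60/1 = −13.60 eV.
The photon energy is |E_3 − E_1| = 12.09 eV.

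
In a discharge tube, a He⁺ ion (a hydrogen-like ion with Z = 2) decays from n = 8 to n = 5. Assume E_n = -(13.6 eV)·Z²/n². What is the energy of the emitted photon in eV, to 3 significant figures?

1.33 eV

The Bohr energies scale as Z², so for Z = 2: E_n = −54.40/n² eV.
E_8 = −54.40/64 = −0.8500 eV and E_5 = −54.40/25 = −2.176 eV.
The photon energy is |E_8 − E_5| = 1.33 eV.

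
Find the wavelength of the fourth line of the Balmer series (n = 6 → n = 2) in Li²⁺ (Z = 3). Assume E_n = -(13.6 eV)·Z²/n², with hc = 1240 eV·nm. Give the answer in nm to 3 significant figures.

The Balmer series terminates on n_f = 2; the fourth line has n_i = 2+4 = 6.
ΔE = 122.4 × (1/2² − 1/6²) = 27.20 eV.
λ = 1240 / 27.20 = 45.6 nm.

45.6 nm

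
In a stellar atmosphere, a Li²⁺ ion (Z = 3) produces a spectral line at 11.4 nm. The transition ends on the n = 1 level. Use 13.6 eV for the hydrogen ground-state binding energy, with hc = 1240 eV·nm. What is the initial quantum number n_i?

The photon energy is ΔE = hc/λ = 1240 / 11.4 = 108.8 eV.
With Z = 3, ΔE = 122.4 × (1/n_f² − 1/n_i²), so 1/n_f² − 1/n_i² = 0.8887.
With n_f = 1: 1/n_i² = 1/1 − 0.8887 = 0.1113, so n_i ≈ 3.00.

n_i = 3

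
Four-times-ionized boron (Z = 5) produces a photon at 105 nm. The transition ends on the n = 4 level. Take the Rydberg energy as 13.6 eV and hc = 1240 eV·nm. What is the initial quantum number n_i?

n_i = 6

The photon energy is ΔE = hc/λ = 1240 / 105 = 11.81 eV.
With Z = 5, ΔE = 340.0 × (1/n_f² − 1/n_i²), so 1/n_f² − 1/n_i² = 0.03473.
With n_f = 4: 1/n_i² = 1/16 − 0.03473 = 0.02777, so n_i ≈ 6.00.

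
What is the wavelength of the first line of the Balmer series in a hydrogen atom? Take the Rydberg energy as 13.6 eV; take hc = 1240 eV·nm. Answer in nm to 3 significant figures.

656 nm

The Balmer series terminates on n_f = 2; the first line has n_i = 2+1 = 3.
ΔE = 13.60 × (1/2² − 1/3²) = 1.889 eV.
λ = 1240 / 1.889 = 656 nm.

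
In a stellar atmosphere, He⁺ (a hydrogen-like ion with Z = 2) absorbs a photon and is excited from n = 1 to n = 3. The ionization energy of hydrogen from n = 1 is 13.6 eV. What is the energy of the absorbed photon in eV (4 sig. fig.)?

48.36 eV

The Bohr energies scale as Z², so for Z = 2: E_n = −54.40/n² eV.
E_3 = −54.40/9 = −6.044 eV and E_1 = −54.40/1 = −54.40 eV.
The photon energy is |E_3 − E_1| = 48.36 eV.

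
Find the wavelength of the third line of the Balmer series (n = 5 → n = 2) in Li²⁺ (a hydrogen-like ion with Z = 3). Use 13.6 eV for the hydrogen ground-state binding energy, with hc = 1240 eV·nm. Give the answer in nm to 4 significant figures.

48.24 nm

The Balmer series terminates on n_f = 2; the third line has n_i = 2+3 = 5.
ΔE = 122.4 × (1/2² − 1/5²) = 25.70 eV.
λ = 1240 / 25.70 = 48.24 nm.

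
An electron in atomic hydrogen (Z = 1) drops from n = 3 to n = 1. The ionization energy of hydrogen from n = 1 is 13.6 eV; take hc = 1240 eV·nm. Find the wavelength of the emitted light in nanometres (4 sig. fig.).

ΔE = 13.60 × (1/1² − 1/3²) = 13.60 × 0.8889 = 12.09 eV.
λ = hc/ΔE = 1240 / 12.09 = 102.6 nm.

102.6 nm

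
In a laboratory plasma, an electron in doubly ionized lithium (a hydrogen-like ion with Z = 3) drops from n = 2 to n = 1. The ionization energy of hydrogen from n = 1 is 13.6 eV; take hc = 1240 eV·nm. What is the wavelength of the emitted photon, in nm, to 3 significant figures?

For Z = 3 the level energies scale as Z², so the effective Rydberg energy is 13.6 × 9 = 122.4 eV.
ΔE = 122.4 × (1/1² − 1/2²) = 122.4 × 0.7500 = 91.80 eV.
λ = hc/ΔE = 1240 / 91.80 = 13.5 nm.

13.5 nm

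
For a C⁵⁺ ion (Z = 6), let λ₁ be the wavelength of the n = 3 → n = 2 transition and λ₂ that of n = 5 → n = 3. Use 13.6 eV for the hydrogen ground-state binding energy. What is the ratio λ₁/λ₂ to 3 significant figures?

0.512

λ ∝ 1/ΔE ∝ 1/(1/n_f² − 1/n_i²), and the Z² and hc factors cancel in the ratio.
λ₁/λ₂ = (1/3² − 1/5²)/(1/2² − 1/3²) = 0.07111/0.1389 = 0.512.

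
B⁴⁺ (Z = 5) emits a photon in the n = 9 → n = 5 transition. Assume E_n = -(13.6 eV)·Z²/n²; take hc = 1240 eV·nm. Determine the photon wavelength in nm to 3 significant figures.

For Z = 5 the level energies scale as Z², so the effective Rydberg energy is 13.6 × 25 = 340.0 eV.
ΔE = 340.0 × (1/5² − 1/9²) = 340.0 × 0.02765 = 9.402 eV.
λ = hc/ΔE = 1240 / 9.402 = 132 nm.

132 nm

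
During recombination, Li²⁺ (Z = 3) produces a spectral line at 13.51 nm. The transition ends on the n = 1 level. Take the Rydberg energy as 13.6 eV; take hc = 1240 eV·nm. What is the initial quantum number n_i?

The photon energy is ΔE = hc/λ = 1240 / 13.51 = 91.78 eV.
With Z = 3, ΔE = 122.4 × (1/n_f² − 1/n_i²), so 1/n_f² − 1/n_i² = 0.7499.
With n_f = 1: 1/n_i² = 1/1 − 0.7499 = 0.2501, so n_i ≈ 2.00.

n_i = 2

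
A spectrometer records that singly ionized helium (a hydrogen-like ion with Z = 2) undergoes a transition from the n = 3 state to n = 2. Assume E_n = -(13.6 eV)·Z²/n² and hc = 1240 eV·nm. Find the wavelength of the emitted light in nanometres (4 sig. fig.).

164.1 nm

For Z = 2 the level energies scale as Z², so the effective Rydberg energy is 13.6 × 4 = 54.40 eV.
ΔE = 54.40 × (1/2² − 1/3²) = 54.40 × 0.1389 = 7.556 eV.
λ = hc/ΔE = 1240 / 7.556 = 164.1 nm.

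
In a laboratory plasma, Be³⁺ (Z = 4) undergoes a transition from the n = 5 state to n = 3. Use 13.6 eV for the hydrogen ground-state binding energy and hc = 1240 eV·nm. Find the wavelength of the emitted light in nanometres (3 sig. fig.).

For Z = 4 the level energies scale as Z², so the effective Rydberg energy is 13.6 × 16 = 217.6 eV.
ΔE = 217.6 × (1/3² − 1/5²) = 217.6 × 0.07111 = 15.47 eV.
λ = hc/ΔE = 1240 / 15.47 = 80.1 nm.

80.1 nm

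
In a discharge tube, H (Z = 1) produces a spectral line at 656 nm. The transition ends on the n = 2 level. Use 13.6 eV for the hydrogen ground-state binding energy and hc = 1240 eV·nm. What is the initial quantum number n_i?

n_i = 3

The photon energy is ΔE = hc/λ = 1240 / 656 = 1.890 eV.
With Z = 1, ΔE = 13.60 × (1/n_f² − 1/n_i²), so 1/n_f² − 1/n_i² = 0.1390.
With n_f = 2: 1/n_i² = 1/4 − 0.1390 = 0.1110, so n_i ≈ 3.00.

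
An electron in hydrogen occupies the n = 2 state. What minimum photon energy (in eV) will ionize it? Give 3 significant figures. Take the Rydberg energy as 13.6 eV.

E_2 = −13.60/4 = −3.40 eV, so ionization (to E = 0) requires 3.40 eV.

3.40 eV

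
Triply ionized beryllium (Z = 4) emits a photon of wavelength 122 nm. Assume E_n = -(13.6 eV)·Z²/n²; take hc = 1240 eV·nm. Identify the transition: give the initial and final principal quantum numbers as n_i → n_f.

The photon energy is ΔE = hc/λ = 1240 / 122 = 10.16 eV.
With Z = 4, ΔE = 217.6 × (1/n_f² − 1/n_i²), so 1/n_f² − 1/n_i² = 0.04671.
Trying n_f = 4 gives 1/n_i² = 0.01579, i.e. n_i ≈ 8; this pair matches.

n_i = 8, n_f = 4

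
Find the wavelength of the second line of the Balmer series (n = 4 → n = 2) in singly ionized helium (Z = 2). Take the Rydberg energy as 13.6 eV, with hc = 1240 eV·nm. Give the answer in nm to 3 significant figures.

The Balmer series terminates on n_f = 2; the second line has n_i = 2+2 = 4.
ΔE = 54.40 × (1/2² − 1/4²) = 10.20 eV.
λ = 1240 / 10.20 = 122 nm.

122 nm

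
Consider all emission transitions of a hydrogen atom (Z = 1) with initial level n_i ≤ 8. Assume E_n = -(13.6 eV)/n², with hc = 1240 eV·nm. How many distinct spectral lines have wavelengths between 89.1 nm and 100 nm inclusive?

5

Enumerate all n_i → n_f pairs with 1 ≤ n_f < n_i ≤ 8 and compute λ = 1240 / [13.6·1·(1/n_f² − 1/n_i²)].
Lines falling in [89.1, 100] nm: 8→1 (92.62 nm), 7→1 (93.08 nm), 6→1 (93.78 nm), 5→1 (94.98 nm), 4→1 (97.25 nm).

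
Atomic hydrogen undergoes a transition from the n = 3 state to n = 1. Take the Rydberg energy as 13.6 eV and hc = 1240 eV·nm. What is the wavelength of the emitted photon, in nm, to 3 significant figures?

ΔE = 13.60 × (1/1² − 1/3²) = 13.60 × 0.8889 = 12.09 eV.
λ = hc/ΔE = 1240 / 12.09 = 103 nm.
This line belongs to the Lyman series.

103 nm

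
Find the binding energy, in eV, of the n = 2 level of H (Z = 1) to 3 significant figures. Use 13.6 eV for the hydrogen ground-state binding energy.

E_2 = −13.60/4 = −3.40 eV, so ionization (to E = 0) requires 3.40 eV.

3.40 eV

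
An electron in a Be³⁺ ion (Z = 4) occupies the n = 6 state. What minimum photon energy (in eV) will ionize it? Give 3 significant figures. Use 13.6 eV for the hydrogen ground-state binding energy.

6.04 eV

E_n = −13.6 Z²/n² = −217.6/n² eV for Z = 4.
E_6 = −217.6/36 = −6.04 eV, so ionization (to E = 0) requires 6.04 eV.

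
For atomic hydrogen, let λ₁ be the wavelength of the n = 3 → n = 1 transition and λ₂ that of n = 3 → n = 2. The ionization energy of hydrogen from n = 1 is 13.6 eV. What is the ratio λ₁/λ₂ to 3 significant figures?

0.156

λ ∝ 1/ΔE ∝ 1/(1/n_f² − 1/n_i²), and the Z² and hc factors cancel in the ratio.
λ₁/λ₂ = (1/2² − 1/3²)/(1/1² − 1/3²) = 0.1389/0.8889 = 0.156.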